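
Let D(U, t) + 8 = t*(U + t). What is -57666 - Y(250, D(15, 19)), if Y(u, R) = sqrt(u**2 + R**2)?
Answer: -57666 - 2*sqrt(117386) ≈ -58351.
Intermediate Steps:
D(U, t) = -8 + t*(U + t)
Y(u, R) = sqrt(R**2 + u**2)
-57666 - Y(250, D(15, 19)) = -57666 - sqrt((-8 + 19**2 + 15*19)**2 + 250**2) = -57666 - sqrt((-8 + 361 + 285)**2 + 62500) = -57666 - sqrt(638**2 + 62500) = -57666 - sqrt(407044 + 62500) = -57666 - sqrt(469544) = -57666 - 2*sqrt(117386)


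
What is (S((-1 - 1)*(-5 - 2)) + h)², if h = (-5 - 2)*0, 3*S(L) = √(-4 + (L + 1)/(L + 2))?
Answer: -49/144 ≈ -0.34028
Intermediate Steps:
S(L) = √(-4 + (1 + L)/(2 + L))/3 (S(L) = √(-4 + (L + 1)/(L + 2))/3 = √(-4 + (1 + L)/(2 + L))/3)
h = 0 (h = -7*0 = 0)
(S((-1 - 1)*(-5 - 2)) + h)² = (√((-7 - 3*(-1 - 1)*(-5 - 2))/(2 + (-1 - 1)*(-5 - 2)))/3 + 0)² = (√((-7 - (-6)*(-7))/(2 - 2*(-7)))/3 + 0)² = (√((-7 - 3*14)/(2 + 14))/3 + 0)² = (√((-7 - 42)/16)/3 + 0)² = (√((1/16)*(-49))/3 + 0)² = (√(-49/16)/3 + 0)² = ((7*I/4)/3 + 0)² = (7*I/12 + 0)² = (7*I/12)² = -49/144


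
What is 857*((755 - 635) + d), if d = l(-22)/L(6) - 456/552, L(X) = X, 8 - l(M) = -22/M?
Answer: 14232199/138 ≈ 1.0313e+5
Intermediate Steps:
l(M) = 8 + 22/M (l(M) = 8 - (-22)/M = 8 + 22/M)
d = 47/138 (d = (8 + 22/(-22))/6 - 456/552 = (8 + 22*(-1/22))*(⅙) - 456*1/552 = (8 - 1)*(⅙) - 19/23 = 7*(⅙) - 19/23 = 7/6 - 19/23 = 47/138 ≈ 0.34058)
857*((755 - 635) + d) = 857*((755 - 635) + 47/138) = 857*(120 + 47/138) = 857*(16607/138) = 14232199/138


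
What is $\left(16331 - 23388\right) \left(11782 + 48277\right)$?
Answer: $-423836363$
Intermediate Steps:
$\left(16331 - 23388\right) \left(11782 + 48277\right) = \left(-7057\right) 60059 = -423836363$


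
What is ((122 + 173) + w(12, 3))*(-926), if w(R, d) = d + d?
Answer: -278726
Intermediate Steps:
w(R, d) = 2*d
((122 + 173) + w(12, 3))*(-926) = ((122 + 173) + 2*3)*(-926) = (295 + 6)*(-926) = 301*(-926) = -278726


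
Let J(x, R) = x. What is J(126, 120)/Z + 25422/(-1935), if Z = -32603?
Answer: -276359092/21028935 ≈ -13.142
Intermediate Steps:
J(126, 120)/Z + 25422/(-1935) = 126/(-32603) + 25422/(-1935) = 126*(-1/32603) + 25422*(-1/1935) = -126/32603 - 8474/645 = -276359092/21028935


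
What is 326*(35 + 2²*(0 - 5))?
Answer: 4890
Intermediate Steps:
326*(35 + 2²*(0 - 5)) = 326*(35 + 4*(-5)) = 326*(35 - 20) = 326*15 = 4890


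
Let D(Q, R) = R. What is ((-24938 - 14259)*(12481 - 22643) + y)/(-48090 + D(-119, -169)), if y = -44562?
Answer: -398275352/48259 ≈ -8252.9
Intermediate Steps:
((-24938 - 14259)*(12481 - 22643) + y)/(-48090 + D(-119, -169)) = ((-24938 - 14259)*(12481 - 22643) - 44562)/(-48090 - 169) = (-39197*(-10162) - 44562)/(-48259) = (398319914 - 44562)*(-1/48259) = 398275352*(-1/48259) = -398275352/48259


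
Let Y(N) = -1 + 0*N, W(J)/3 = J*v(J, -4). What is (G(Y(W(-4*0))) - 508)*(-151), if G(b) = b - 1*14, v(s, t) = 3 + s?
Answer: 78973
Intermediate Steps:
W(J) = 3*J*(3 + J) (W(J) = 3*(J*(3 + J)) = 3*J*(3 + J))
Y(N) = -1 (Y(N) = -1 + 0 = -1)
G(b) = -14 + b (G(b) = b - 14 = -14 + b)
(G(Y(W(-4*0))) - 508)*(-151) = ((-14 - 1) - 508)*(-151) = (-15 - 508)*(-151) = -523*(-151) = 78973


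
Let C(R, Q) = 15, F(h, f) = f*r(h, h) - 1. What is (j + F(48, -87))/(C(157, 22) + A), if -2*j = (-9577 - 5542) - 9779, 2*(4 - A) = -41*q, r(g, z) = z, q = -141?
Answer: -16544/5743 ≈ -2.8807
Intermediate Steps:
F(h, f) = -1 + f*h (F(h, f) = f*h - 1 = -1 + f*h)
A = -5773/2 (A = 4 - (-41)*(-141)/2 = 4 - ½*5781 = 4 - 5781/2 = -5773/2 ≈ -2886.5)
j = 12449 (j = -((-9577 - 5542) - 9779)/2 = -(-15119 - 9779)/2 = -½*(-24898) = 12449)
(j + F(48, -87))/(C(157, 22) + A) = (12449 + (-1 - 87*48))/(15 - 5773/2) = (12449 + (-1 - 4176))/(-5743/2) = (12449 - 4177)*(-2/5743) = 8272*(-2/5743) = -16544/5743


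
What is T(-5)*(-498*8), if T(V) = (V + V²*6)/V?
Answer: 115536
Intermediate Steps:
T(V) = (V + 6*V²)/V
T(-5)*(-498*8) = (1 + 6*(-5))*(-498*8) = (1 - 30)*(-3984) = -29*(-3984) = 115536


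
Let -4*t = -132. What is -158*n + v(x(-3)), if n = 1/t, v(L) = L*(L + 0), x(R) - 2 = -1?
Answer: -125/33 ≈ -3.7879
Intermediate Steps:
x(R) = 1 (x(R) = 2 - 1 = 1)
t = 33 (t = -¼*(-132) = 33)
v(L) = L² (v(L) = L*L = L²)
n = 1/33 ≈ 0.030303
-158*n + v(x(-3)) = -158*1/33 + 1² = -158/33 + 1 = -125/33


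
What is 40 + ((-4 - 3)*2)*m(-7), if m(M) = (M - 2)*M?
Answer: -842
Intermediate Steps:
m(M) = M*(-2 + M) (m(M) = (-2 + M)*M = M*(-2 + M))
40 + ((-4 - 3)*2)*m(-7) = 40 + ((-4 - 3)*2)*(-7*(-2 - 7)) = 40 + (-7*2)*(-7*(-9)) = 40 - 14*63 = 40 - 882 = -842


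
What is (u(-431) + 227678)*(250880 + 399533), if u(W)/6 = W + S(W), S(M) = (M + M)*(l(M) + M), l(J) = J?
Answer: 3046115626028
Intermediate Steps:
S(M) = 4*M**2 (S(M) = (M + M)*(M + M) = (2*M)*(2*M) = 4*M**2)
u(W) = 6*W + 24*W**2 (u(W) = 6*(W + 4*W**2) = 6*W + 24*W**2)
(u(-431) + 227678)*(250880 + 399533) = (6*(-431)*(1 + 4*(-431)) + 227678)*(250880 + 399533) = (6*(-431)*(1 - 1724) + 227678)*650413 = (6*(-431)*(-1723) + 227678)*650413 = (4455678 + 227678)*650413 = 4683356*650413 = 3046115626028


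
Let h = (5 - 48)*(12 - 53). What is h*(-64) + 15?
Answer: -112817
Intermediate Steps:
h = 1763 (h = -43*(-41) = 1763)
h*(-64) + 15 = 1763*(-64) + 15 = -112832 + 15 = -112817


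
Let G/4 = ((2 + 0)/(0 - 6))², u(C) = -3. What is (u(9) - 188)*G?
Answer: -764/9 ≈ -84.889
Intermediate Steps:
G = 4/9 (G = 4*((2 + 0)/(0 - 6))² = 4*(2/(-6))² = 4*(2*(-⅙))² = 4*(-⅓)² = 4*(⅑) = 4/9 ≈ 0.44444)
(u(9) - 188)*G = (-3 - 188)*(4/9) = -191*4/9 = -764/9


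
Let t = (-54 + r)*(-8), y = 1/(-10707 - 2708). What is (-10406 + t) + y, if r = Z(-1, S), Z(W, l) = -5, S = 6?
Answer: -133264611/13415 ≈ -9934.0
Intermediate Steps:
r = -5
y = -1/13415 (y = 1/(-13415) = -1/13415 ≈ -7.4543e-5)
t = 472 (t = (-54 - 5)*(-8) = -59*(-8) = 472)
(-10406 + t) + y = (-10406 + 472) - 1/13415 = -9934 - 1/13415 = -133264611/13415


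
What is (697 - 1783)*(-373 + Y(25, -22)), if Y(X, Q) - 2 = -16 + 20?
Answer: 398562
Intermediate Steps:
Y(X, Q) = 6 (Y(X, Q) = 2 + (-16 + 20) = 2 + 4 = 6)
(697 - 1783)*(-373 + Y(25, -22)) = (697 - 1783)*(-373 + 6) = -1086*(-367) = 398562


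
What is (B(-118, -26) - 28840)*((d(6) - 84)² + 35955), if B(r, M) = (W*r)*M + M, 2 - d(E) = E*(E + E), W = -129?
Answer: -25338574098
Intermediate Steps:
d(E) = 2 - 2*E² (d(E) = 2 - E*(E + E) = 2 - E*2*E = 2 - 2*E²)
B(r, M) = M - 129*M*r (B(r, M) = (-129*r)*M + M = -129*M*r + M = M - 129*M*r)
(B(-118, -26) - 28840)*((d(6) - 84)² + 35955) = (-26*(1 - 129*(-118)) - 28840)*(((2 - 2*6²) - 84)² + 35955) = (-26*(1 + 15222) - 28840)*(((2 - 2*36) - 84)² + 35955) = (-26*15223 - 28840)*(((2 - 72) - 84)² + 35955) = (-395798 - 28840)*((-70 - 84)² + 35955) = -424638*((-154)² + 35955) = -424638*(23716 + 35955) = -424638*59671 = -25338574098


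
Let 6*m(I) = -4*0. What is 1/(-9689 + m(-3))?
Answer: -1/9689 ≈ -0.00010321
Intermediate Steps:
m(I) = 0 (m(I) = (-4*0)/6 = (⅙)*0 = 0)
1/(-9689 + m(-3)) = 1/(-9689 + 0) = 1/(-9689) = -1/9689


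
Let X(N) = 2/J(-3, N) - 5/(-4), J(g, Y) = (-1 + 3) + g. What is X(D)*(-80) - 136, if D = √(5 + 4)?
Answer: -76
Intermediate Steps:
D = 3 (D = √9 = 3)
J(g, Y) = 2 + g
X(N) = -¾ (X(N) = 2/(2 - 3) - 5/(-4) = 2/(-1) - 5*(-¼) = 2*(-1) + 5/4 = -2 + 5/4 = -¾)
X(D)*(-80) - 136 = -¾*(-80) - 136 = 60 - 136 = -76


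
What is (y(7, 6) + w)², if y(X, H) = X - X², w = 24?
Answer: 324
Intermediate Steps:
(y(7, 6) + w)² = (7*(1 - 1*7) + 24)² = (7*(1 - 7) + 24)² = (7*(-6) + 24)² = (-42 + 24)² = (-18)² = 324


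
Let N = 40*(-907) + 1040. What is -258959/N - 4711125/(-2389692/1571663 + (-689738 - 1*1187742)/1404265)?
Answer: 18320653798123915137229/11112100020062440 ≈ 1.6487e+6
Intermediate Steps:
N = -35240 (N = -36280 + 1040 = -35240)
-258959/N - 4711125/(-2389692/1571663 + (-689738 - 1*1187742)/1404265) = -258959/(-35240) - 4711125/(-2389692/1571663 + (-689738 - 1*1187742)/1404265) = -258959*(-1/35240) - 4711125/(-2389692*1/1571663 + (-689738 - 1187742)*(1/1404265)) = 258959/35240 - 4711125/(-2389692/1571663 - 1877480*1/1404265) = 258959/35240 - 4711125/(-2389692/1571663 - 375496/280853) = 258959/35240 - 4711125/(-1261305337124/441406268539) = 258959/35240 - 4711125*(-441406268539/1261305337124) = 258959/35240 + 2079520106870796375/1261305337124 = 18320653798123915137229/11112100020062440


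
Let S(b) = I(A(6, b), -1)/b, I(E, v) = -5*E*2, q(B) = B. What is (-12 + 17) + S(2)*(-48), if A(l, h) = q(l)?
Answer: 1445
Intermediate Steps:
A(l, h) = l
I(E, v) = -10*E
S(b) = -60/b (S(b) = (-10*6)/b = -60/b)
(-12 + 17) + S(2)*(-48) = (-12 + 17) - 60/2*(-48) = 5 - 60*½*(-48) = 5 - 30*(-48) = 5 + 1440 = 1445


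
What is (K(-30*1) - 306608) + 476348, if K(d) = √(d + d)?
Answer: 169740 + 2*I*√15 ≈ 1.6974e+5 + 7.746*I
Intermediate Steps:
K(d) = √2*√d (K(d) = √(2*d) = √2*√d)
(K(-30*1) - 306608) + 476348 = (√2*√(-30*1) - 306608) + 476348 = (√2*√(-30) - 306608) + 476348 = (√2*(I*√30) - 306608) + 476348 = (2*I*√15 - 306608) + 476348 = (-306608 + 2*I*√15) + 476348 = 169740 + 2*I*√15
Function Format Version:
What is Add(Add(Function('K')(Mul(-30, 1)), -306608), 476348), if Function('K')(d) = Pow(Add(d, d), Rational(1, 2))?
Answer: Add(169740, Mul(2, I, Pow(15, Rational(1, 2)))) ≈ Add(1.6974e+5, Mul(7.7460, I))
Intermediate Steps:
Function('K')(d) = Mul(Pow(2, Rational(1, 2)), Pow(d, Rational(1, 2))) (Function('K')(d) = Pow(Mul(2, d), Rational(1, 2)) = Mul(Pow(2, Rational(1, 2)), Pow(d, Rational(1, 2))))
Add(Add(Function('K')(Mul(-30, 1)), -306608), 476348) = Add(Add(Mul(Pow(2, Rational(1, 2)), Pow(Mul(-30, 1), Rational(1, 2))), -306608), 476348) = Add(Add(Mul(Pow(2, Rational(1, 2)), Pow(-30, Rational(1, 2))), -306608), 476348) = Add(Add(Mul(Pow(2, Rational(1, 2)), Mul(I, Pow(30, Rational(1, 2)))), -306608), 476348) = Add(Add(Mul(2, I, Pow(15, Rational(1, 2))), -306608), 476348) = Add(Add(-306608, Mul(2, I, Pow(15, Rational(1, 2)))), 476348) = Add(169740, Mul(2, I, Pow(15, Rational(1, 2))))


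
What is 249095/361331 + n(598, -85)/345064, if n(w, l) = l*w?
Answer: 33793631175/62341160092 ≈ 0.54208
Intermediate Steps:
249095/361331 + n(598, -85)/345064 = 249095/361331 - 85*598/345064 = 249095*(1/361331) - 50830*1/345064 = 249095/361331 - 25415/172532 = 33793631175/62341160092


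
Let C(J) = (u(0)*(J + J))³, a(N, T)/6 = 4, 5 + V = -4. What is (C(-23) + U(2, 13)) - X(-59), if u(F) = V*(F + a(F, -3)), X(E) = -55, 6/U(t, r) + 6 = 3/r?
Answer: 24523065447749/25 ≈ 9.8092e+11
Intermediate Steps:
V = -9 (V = -5 - 4 = -9)
U(t, r) = 6/(-6 + 3/r)
a(N, T) = 24 (a(N, T) = 6*4 = 24)
u(F) = -216 - 9*F (u(F) = -9*(F + 24) = -9*(24 + F) = -216 - 9*F)
C(J) = -80621568*J³ (C(J) = ((-216 - 9*0)*(J + J))³ = ((-216 + 0)*(2*J))³ = (-432*J)³ = -80621568*J³)
(C(-23) + U(2, 13)) - X(-59) = (-80621568*(-23)³ - 2*13/(-1 + 2*13)) - 1*(-55) = (-80621568*(-12167) - 2*13/(-1 + 26)) + 55 = (980922617856 - 2*13/25) + 55 = (980922617856 - 2*13*1/25) + 55 = (980922617856 - 26/25) + 55 = 24523065446374/25 + 55 = 24523065447749/25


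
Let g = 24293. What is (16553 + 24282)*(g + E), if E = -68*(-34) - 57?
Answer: 1084087580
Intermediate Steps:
E = 2255 (E = 2312 - 57 = 2255)
(16553 + 24282)*(g + E) = (16553 + 24282)*(24293 + 2255) = 40835*26548 = 1084087580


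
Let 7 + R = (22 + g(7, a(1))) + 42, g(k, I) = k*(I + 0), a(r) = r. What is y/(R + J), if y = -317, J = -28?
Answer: -317/36 ≈ -8.8056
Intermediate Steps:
g(k, I) = I*k (g(k, I) = k*I = I*k)
R = 64 (R = -7 + ((22 + 1*7) + 42) = -7 + ((22 + 7) + 42) = -7 + (29 + 42) = -7 + 71 = 64)
y/(R + J) = -317/(64 - 28) = -317/36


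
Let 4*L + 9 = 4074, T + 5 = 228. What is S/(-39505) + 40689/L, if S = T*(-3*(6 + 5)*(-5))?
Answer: 418673607/10705855 ≈ 39.107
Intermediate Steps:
T = 223 (T = -5 + 228 = 223)
L = 4065/4 (L = -9/4 + (¼)*4074 = -9/4 + 2037/2 = 4065/4 ≈ 1016.3)
S = 36795 (S = 223*(-3*(6 + 5)*(-5)) = 223*(-3*11*(-5)) = 223*(-33*(-5)) = 223*165 = 36795)
S/(-39505) + 40689/L = 36795/(-39505) + 40689/(4065/4) = 36795*(-1/39505) + 40689*(4/4065) = -7359/7901 + 54252/1355 = 418673607/10705855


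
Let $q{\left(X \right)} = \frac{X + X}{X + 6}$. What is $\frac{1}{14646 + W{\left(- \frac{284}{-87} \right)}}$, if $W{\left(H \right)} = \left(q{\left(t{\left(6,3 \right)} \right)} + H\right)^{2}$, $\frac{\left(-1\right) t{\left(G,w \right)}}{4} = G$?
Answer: $\frac{841}{12346870} \approx 6.8114 \cdot 10^{-5}$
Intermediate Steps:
$t{\left(G,w \right)} = - 4 G$
$q{\left(X \right)} = \frac{2 X}{6 + X}$
$W{\left(H \right)} = \left(\frac{8}{3} + H\right)^{2}$ ($W{\left(H \right)} = \left(\frac{2 \left(\left(-4\right) 6\right)}{6 - 24} + H\right)^{2} = \left(2 \left(-24\right) \frac{1}{6 - 24} + H\right)^{2} = \left(2 \left(-24\right) \frac{1}{-18} + H\right)^{2} = \left(2 \left(-24\right) \left(- \frac{1}{18}\right) + H\right)^{2} = \left(\frac{8}{3} + H\right)^{2}$)
$\frac{1}{14646 + W{\left(- \frac{284}{-87} \right)}} = \frac{1}{14646 + \frac{\left(8 + 3 \left(- \frac{284}{-87}\right)\right)^{2}}{9}} = \frac{1}{14646 + \frac{\left(8 + 3 \left(\left(-284\right) \left(- \frac{1}{87}\right)\right)\right)^{2}}{9}} = \frac{1}{14646 + \frac{\left(8 + 3 \cdot \frac{284}{87}\right)^{2}}{9}} = \frac{1}{14646 + \frac{\left(8 + \frac{284}{29}\right)^{2}}{9}} = \frac{1}{14646 + \frac{\left(\frac{516}{29}\right)^{2}}{9}} = \frac{1}{14646 + \frac{1}{9} \cdot \frac{266256}{841}} = \frac{1}{14646 + \frac{29584}{841}} = \frac{1}{\frac{12346870}{841}} = \frac{841}{12346870}$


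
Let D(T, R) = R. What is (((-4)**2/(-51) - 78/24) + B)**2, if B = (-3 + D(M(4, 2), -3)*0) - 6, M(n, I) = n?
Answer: 6568969/41616 ≈ 157.85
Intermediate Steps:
B = -9 (B = (-3 - 3*0) - 6 = (-3 + 0) - 6 = -3 - 6 = -9)
(((-4)**2/(-51) - 78/24) + B)**2 = (((-4)**2/(-51) - 78/24) - 9)**2 = ((16*(-1/51) - 78*1/24) - 9)**2 = ((-16/51 - 13/4) - 9)**2 = (-727/204 - 9)**2 = (-2563/204)**2 = 6568969/41616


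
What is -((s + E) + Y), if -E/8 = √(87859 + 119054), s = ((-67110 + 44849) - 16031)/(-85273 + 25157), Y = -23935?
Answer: 359709542/15029 + 8*√206913 ≈ 27573.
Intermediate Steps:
s = 9573/15029 (s = (-22261 - 16031)/(-60116) = -38292*(-1/60116) = 9573/15029 ≈ 0.63697)
E = -8*√206913 (E = -8*√(87859 + 119054) = -8*√206913 ≈ -3639.0)
-((s + E) + Y) = -((9573/15029 - 8*√206913) - 23935) = -(-359709542/15029 - 8*√206913) = 359709542/15029 + 8*√206913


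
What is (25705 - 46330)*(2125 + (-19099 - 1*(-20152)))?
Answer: -65546250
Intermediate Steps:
(25705 - 46330)*(2125 + (-19099 - 1*(-20152))) = -20625*(2125 + (-19099 + 20152)) = -20625*(2125 + 1053) = -20625*3178 = -65546250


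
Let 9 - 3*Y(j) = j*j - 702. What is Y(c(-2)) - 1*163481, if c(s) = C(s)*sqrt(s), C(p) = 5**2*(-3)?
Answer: -159494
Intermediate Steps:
C(p) = -75 (C(p) = 25*(-3) = -75)
c(s) = -75*sqrt(s)
Y(j) = 237 - j**2/3 (Y(j) = 3 - (j*j - 702)/3 = 3 - (j**2 - 702)/3 = 3 - (-702 + j**2)/3 = 3 + (234 - j**2/3) = 237 - j**2/3)
Y(c(-2)) - 1*163481 = (237 - (-75*I*sqrt(2))**2/3) - 1*163481 = (237 - (-75*I*sqrt(2))**2/3) - 163481 = (237 - 1/3*(-11250)) - 163481 = (237 + 3750) - 163481 = 3987 - 163481 = -159494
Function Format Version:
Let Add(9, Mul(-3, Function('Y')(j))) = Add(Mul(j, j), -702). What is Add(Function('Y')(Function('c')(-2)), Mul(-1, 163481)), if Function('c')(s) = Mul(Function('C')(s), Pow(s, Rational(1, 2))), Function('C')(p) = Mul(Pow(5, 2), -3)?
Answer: -159494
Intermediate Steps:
Function('C')(p) = -75 (Function('C')(p) = Mul(25, -3) = -75)
Function('c')(s) = Mul(-75, Pow(s, Rational(1, 2)))
Function('Y')(j) = Add(237, Mul(Rational(-1, 3), Pow(j, 2))) (Function('Y')(j) = Add(3, Mul(Rational(-1, 3), Add(Mul(j, j), -702))) = Add(3, Mul(Rational(-1, 3), Add(Pow(j, 2), -702))) = Add(3, Mul(Rational(-1, 3), Add(-702, Pow(j, 2)))) = Add(3, Add(234, Mul(Rational(-1, 3), Pow(j, 2)))) = Add(237, Mul(Rational(-1, 3), Pow(j, 2))))
Add(Function('Y')(Function('c')(-2)), Mul(-1, 163481)) = Add(Add(237, Mul(Rational(-1, 3), Pow(Mul(-75, Pow(-2, Rational(1, 2))), 2))), Mul(-1, 163481)) = Add(Add(237, Mul(Rational(-1, 3), Pow(Mul(-75, Mul(I, Pow(2, Rational(1, 2)))), 2))), -163481) = Add(Add(237, Mul(Rational(-1, 3), Pow(Mul(-75, I, Pow(2, Rational(1, 2))), 2))), -163481) = Add(Add(237, Mul(Rational(-1, 3), -11250)), -163481) = Add(Add(237, 3750), -163481) = Add(3987, -163481) = -159494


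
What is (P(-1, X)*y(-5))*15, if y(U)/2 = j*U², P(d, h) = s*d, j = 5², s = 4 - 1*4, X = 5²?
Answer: 0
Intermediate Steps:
X = 25
s = 0 (s = 4 - 4 = 0)
j = 25
P(d, h) = 0 (P(d, h) = 0*d = 0)
y(U) = 50*U² (y(U) = 2*(25*U²) = 50*U²)
(P(-1, X)*y(-5))*15 = (0*(50*(-5)²))*15 = (0*(50*25))*15 = (0*1250)*15 = 0*15 = 0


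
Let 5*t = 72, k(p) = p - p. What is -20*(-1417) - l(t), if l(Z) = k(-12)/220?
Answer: 28340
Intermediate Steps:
k(p) = 0
t = 72/5 (t = (⅕)*72 = 72/5 ≈ 14.400)
l(Z) = 0 (l(Z) = 0/220 = 0*(1/220) = 0)
-20*(-1417) - l(t) = -20*(-1417) - 1*0 = 28340 + 0 = 28340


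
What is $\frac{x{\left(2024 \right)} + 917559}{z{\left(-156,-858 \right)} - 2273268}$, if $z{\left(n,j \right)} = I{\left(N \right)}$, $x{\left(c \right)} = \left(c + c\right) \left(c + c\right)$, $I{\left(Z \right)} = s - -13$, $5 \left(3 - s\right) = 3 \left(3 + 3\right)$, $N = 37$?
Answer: $- \frac{86519315}{11366278} \approx -7.6119$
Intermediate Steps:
$s = - \frac{3}{5}$ ($s = 3 - \frac{3 \left(3 + 3\right)}{5} = 3 - \frac{3 \cdot 6}{5} = 3 - \frac{18}{5} = - \frac{3}{5} \approx -0.6$)
$I{\left(Z \right)} = \frac{62}{5}$ ($I{\left(Z \right)} = - \frac{3}{5} - -13 = - \frac{3}{5} + 13 = \frac{62}{5}$)
$x{\left(c \right)} = 4 c^{2}$ ($x{\left(c \right)} = 2 c 2 c = 4 c^{2}$)
$z{\left(n,j \right)} = \frac{62}{5}$
$\frac{x{\left(2024 \right)} + 917559}{z{\left(-156,-858 \right)} - 2273268} = \frac{4 \cdot 2024^{2} + 917559}{\frac{62}{5} - 2273268} = \frac{4 \cdot 4096576 + 917559}{- \frac{11366278}{5}} = \left(16386304 + 917559\right) \left(- \frac{5}{11366278}\right) = 17303863 \left(- \frac{5}{11366278}\right) = - \frac{86519315}{11366278}$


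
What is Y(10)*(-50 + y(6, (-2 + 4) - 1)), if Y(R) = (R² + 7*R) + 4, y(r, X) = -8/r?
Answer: -8932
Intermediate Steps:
Y(R) = 4 + R² + 7*R
Y(10)*(-50 + y(6, (-2 + 4) - 1)) = (4 + 10² + 7*10)*(-50 - 8/6) = (4 + 100 + 70)*(-50 - 8*⅙) = 174*(-50 - 4/3) = 174*(-154/3) = -8932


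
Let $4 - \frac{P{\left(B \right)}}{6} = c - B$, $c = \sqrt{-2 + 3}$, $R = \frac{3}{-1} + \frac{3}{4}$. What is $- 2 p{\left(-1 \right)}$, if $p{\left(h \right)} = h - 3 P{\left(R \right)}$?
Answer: $29$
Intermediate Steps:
$R = - \frac{9}{4}$ ($R = 3 \left(-1\right) + 3 \cdot \frac{1}{4} = -3 + \frac{3}{4} = - \frac{9}{4} \approx -2.25$)
$c = 1$ ($c = \sqrt{1} = 1$)
$P{\left(B \right)} = 18 + 6 B$ ($P{\left(B \right)} = 24 - 6 \left(1 - B\right) = 24 + \left(-6 + 6 B\right) = 18 + 6 B$)
$p{\left(h \right)} = - \frac{27}{2} + h$ ($p{\left(h \right)} = h - 3 \left(18 + 6 \left(- \frac{9}{4}\right)\right) = h - 3 \left(18 - \frac{27}{2}\right) = h - \frac{27}{2} = - \frac{27}{2} + h$)
$- 2 p{\left(-1 \right)} = - 2 \left(- \frac{27}{2} - 1\right) = \left(-2\right) \left(- \frac{29}{2}\right) = 29$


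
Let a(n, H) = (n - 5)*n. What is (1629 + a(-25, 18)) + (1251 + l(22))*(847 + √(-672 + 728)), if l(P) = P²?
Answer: 1471924 + 3470*√14 ≈ 1.4849e+6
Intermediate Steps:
a(n, H) = n*(-5 + n) (a(n, H) = (-5 + n)*n = n*(-5 + n))
(1629 + a(-25, 18)) + (1251 + l(22))*(847 + √(-672 + 728)) = (1629 - 25*(-5 - 25)) + (1251 + 22²)*(847 + √(-672 + 728)) = (1629 - 25*(-30)) + (1251 + 484)*(847 + √56) = (1629 + 750) + 1735*(847 + 2*√14) = 2379 + (1469545 + 3470*√14) = 1471924 + 3470*√14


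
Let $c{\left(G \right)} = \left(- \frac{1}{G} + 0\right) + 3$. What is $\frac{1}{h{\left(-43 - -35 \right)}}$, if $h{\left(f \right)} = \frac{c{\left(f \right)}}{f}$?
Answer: $- \frac{64}{25} \approx -2.56$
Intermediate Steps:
$c{\left(G \right)} = 3 - \frac{1}{G}$ ($c{\left(G \right)} = - \frac{1}{G} + 3 = 3 - \frac{1}{G}$)
$h{\left(f \right)} = \frac{3 - \frac{1}{f}}{f}$
$\frac{1}{h{\left(-43 - -35 \right)}} = \frac{1}{\frac{1}{\left(-43 - -35\right)^{2}} \left(-1 + 3 \left(-43 - -35\right)\right)} = \frac{1}{\frac{1}{\left(-43 + 35\right)^{2}} \left(-1 + 3 \left(-43 + 35\right)\right)} = \frac{1}{\frac{1}{64} \left(-1 + 3 \left(-8\right)\right)} = \frac{1}{\frac{1}{64} \left(-1 - 24\right)} = \frac{1}{\frac{1}{64} \left(-25\right)} = \frac{1}{- \frac{25}{64}} = - \frac{64}{25}$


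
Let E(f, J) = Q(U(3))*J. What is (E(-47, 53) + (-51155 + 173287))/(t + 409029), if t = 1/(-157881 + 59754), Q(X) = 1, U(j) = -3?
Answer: 11989647495/40136788682 ≈ 0.29872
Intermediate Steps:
t = -1/98127 (t = 1/(-98127) = -1/98127 ≈ -1.0191e-5)
E(f, J) = J (E(f, J) = 1*J = J)
(E(-47, 53) + (-51155 + 173287))/(t + 409029) = (53 + (-51155 + 173287))/(-1/98127 + 409029) = (53 + 122132)/(40136788682/98127) = 122185*(98127/40136788682) = 11989647495/40136788682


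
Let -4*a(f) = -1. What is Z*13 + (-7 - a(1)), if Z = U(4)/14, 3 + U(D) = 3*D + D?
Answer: 135/28 ≈ 4.8214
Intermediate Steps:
U(D) = -3 + 4*D (U(D) = -3 + (3*D + D) = -3 + 4*D)
a(f) = ¼ (a(f) = -¼*(-1) = ¼)
Z = 13/14 (Z = (-3 + 4*4)/14 = (-3 + 16)*(1/14) = 13*(1/14) = 13/14 ≈ 0.92857)
Z*13 + (-7 - a(1)) = (13/14)*13 + (-7 - 1*¼) = 169/14 + (-7 - ¼) = 169/14 - 29/4 = 135/28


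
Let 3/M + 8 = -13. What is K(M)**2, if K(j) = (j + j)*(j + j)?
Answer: 16/2401 ≈ 0.0066639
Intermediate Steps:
M = -1/7 (M = 3/(-8 - 13) = 3/(-21) = 3*(-1/21) = -1/7 ≈ -0.14286)
K(j) = 4*j**2 (K(j) = (2*j)*(2*j) = 4*j**2)
K(M)**2 = (4*(-1/7)**2)**2 = (4*(1/49))**2 = (4/49)**2 = 16/2401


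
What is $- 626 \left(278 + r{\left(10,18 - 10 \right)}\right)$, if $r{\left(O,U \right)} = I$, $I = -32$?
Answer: $-153996$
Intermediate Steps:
$r{\left(O,U \right)} = -32$
$- 626 \left(278 + r{\left(10,18 - 10 \right)}\right) = - 626 \left(278 - 32\right) = \left(-626\right) 246 = -153996$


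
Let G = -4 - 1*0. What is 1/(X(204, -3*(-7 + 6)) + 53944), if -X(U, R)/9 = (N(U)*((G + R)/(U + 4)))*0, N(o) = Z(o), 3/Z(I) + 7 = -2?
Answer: 1/53944 ≈ 1.8538e-5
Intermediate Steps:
Z(I) = -⅓ (Z(I) = 3/(-7 - 2) = 3/(-9) = 3*(-⅑) = -⅓)
N(o) = -⅓
G = -4 (G = -4 + 0 = -4)
X(U, R) = 0 (X(U, R) = -9*(-(-4 + R)/(3*(U + 4)))*0 = -9*(-(-4 + R)/(3*(4 + U)))*0 = -9*0 = 0)
1/(X(204, -3*(-7 + 6)) + 53944) = 1/(0 + 53944) = 1/53944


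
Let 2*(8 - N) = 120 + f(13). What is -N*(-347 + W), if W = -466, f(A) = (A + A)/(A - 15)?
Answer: -73983/2 ≈ -36992.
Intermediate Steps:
f(A) = 2*A/(-15 + A) (f(A) = (2*A)/(-15 + A) = 2*A/(-15 + A))
N = -91/2 (N = 8 - (120 + 2*13/(-15 + 13))/2 = 8 - (120 + 2*13/(-2))/2 = 8 - (120 + 2*13*(-½))/2 = 8 - (120 - 13)/2 = 8 - ½*107 = 8 - 107/2 = -91/2 ≈ -45.500)
-N*(-347 + W) = -(-91)*(-347 - 466)/2 = -(-91)*(-813)/2 = -1*73983/2 = -73983/2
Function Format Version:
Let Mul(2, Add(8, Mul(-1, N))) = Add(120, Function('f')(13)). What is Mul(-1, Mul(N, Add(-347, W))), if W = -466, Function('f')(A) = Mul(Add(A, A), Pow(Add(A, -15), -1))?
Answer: Rational(-73983, 2) ≈ -36992.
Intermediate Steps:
Function('f')(A) = Mul(2, A, Pow(Add(-15, A), -1)) (Function('f')(A) = Mul(Mul(2, A), Pow(Add(-15, A), -1)) = Mul(2, A, Pow(Add(-15, A), -1)))
N = Rational(-91, 2) (N = Add(8, Mul(Rational(-1, 2), Add(120, Mul(2, 13, Pow(Add(-15, 13), -1))))) = Add(8, Mul(Rational(-1, 2), Add(120, Mul(2, 13, Pow(-2, -1))))) = Add(8, Mul(Rational(-1, 2), Add(120, Mul(2, 13, Rational(-1, 2))))) = Add(8, Mul(Rational(-1, 2), Add(120, -13))) = Add(8, Mul(Rational(-1, 2), 107)) = Add(8, Rational(-107, 2)) = Rational(-91, 2) ≈ -45.500)
Mul(-1, Mul(N, Add(-347, W))) = Mul(-1, Mul(Rational(-91, 2), Add(-347, -466))) = Mul(-1, Mul(Rational(-91, 2), -813)) = Mul(-1, Rational(73983, 2)) = Rational(-73983, 2)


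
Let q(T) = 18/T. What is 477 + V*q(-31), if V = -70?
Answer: 16047/31 ≈ 517.65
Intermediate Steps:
477 + V*q(-31) = 477 - 1260/(-31) = 477 - 1260*(-1)/31 = 477 - 70*(-18/31) = 477 + 1260/31 = 16047/31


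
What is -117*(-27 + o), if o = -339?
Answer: 42822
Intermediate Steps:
-117*(-27 + o) = -117*(-27 - 339) = -117*(-366) = 42822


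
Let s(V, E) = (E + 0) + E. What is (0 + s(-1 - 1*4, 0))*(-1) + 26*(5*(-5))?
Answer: -650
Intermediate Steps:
s(V, E) = 2*E (s(V, E) = E + E = 2*E)
(0 + s(-1 - 1*4, 0))*(-1) + 26*(5*(-5)) = (0 + 2*0)*(-1) + 26*(5*(-5)) = (0 + 0)*(-1) + 26*(-25) = 0*(-1) - 650 = 0 - 650 = -650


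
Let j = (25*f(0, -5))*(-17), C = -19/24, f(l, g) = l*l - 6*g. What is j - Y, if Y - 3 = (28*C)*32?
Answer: -36131/3 ≈ -12044.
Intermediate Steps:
f(l, g) = l**2 - 6*g
C = -19/24 (C = -19*1/24 = -19/24 ≈ -0.79167)
j = -12750 (j = (25*(0**2 - 6*(-5)))*(-17) = (25*(0 + 30))*(-17) = (25*30)*(-17) = 750*(-17) = -12750)
Y = -2119/3 (Y = 3 + (28*(-19/24))*32 = 3 - 133/6*32 = 3 - 2128/3 = -2119/3 ≈ -706.33)
j - Y = -12750 - 1*(-2119/3) = -12750 + 2119/3 = -36131/3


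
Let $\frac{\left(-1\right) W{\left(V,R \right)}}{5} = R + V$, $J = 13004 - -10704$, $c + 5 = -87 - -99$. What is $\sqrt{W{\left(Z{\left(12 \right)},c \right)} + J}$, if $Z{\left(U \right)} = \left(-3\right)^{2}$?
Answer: $2 \sqrt{5907} \approx 153.71$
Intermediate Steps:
$c = 7$ ($c = -5 - -12 = -5 + \left(-87 + 99\right) = -5 + 12 = 7$)
$Z{\left(U \right)} = 9$
$J = 23708$ ($J = 13004 + 10704 = 23708$)
$W{\left(V,R \right)} = - 5 R - 5 V$ ($W{\left(V,R \right)} = - 5 \left(R + V\right) = - 5 R - 5 V$)
$\sqrt{W{\left(Z{\left(12 \right)},c \right)} + J} = \sqrt{\left(\left(-5\right) 7 - 45\right) + 23708} = \sqrt{\left(-35 - 45\right) + 23708} = \sqrt{-80 + 23708} = \sqrt{23628} = 2 \sqrt{5907}$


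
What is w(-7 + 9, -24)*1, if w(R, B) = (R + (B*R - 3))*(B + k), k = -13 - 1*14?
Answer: 2499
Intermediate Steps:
k = -27 (k = -13 - 14 = -27)
w(R, B) = (-27 + B)*(-3 + R + B*R) (w(R, B) = (R + (B*R - 3))*(B - 27) = (R + (-3 + B*R))*(-27 + B) = (-3 + R + B*R)*(-27 + B) = (-27 + B)*(-3 + R + B*R))
w(-7 + 9, -24)*1 = (81 - 27*(-7 + 9) - 3*(-24) + (-7 + 9)*(-24)² - 26*(-24)*(-7 + 9))*1 = (81 - 27*2 + 72 + 2*576 - 26*(-24)*2)*1 = (81 - 54 + 72 + 1152 + 1248)*1 = 2499*1 = 2499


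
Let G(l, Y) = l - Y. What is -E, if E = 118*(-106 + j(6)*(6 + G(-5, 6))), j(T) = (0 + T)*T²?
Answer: 139948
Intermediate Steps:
j(T) = T³ (j(T) = T*T² = T³)
E = -139948 (E = 118*(-106 + 6³*(6 + (-5 - 1*6))) = 118*(-106 + 216*(6 + (-5 - 6))) = 118*(-106 + 216*(6 - 11)) = 118*(-106 + 216*(-5)) = 118*(-106 - 1080) = 118*(-1186) = -139948)
-E = -1*(-139948) = 139948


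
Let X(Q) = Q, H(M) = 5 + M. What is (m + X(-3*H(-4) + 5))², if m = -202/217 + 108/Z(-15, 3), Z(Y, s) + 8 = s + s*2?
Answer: 560174224/47089 ≈ 11896.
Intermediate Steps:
Z(Y, s) = -8 + 3*s (Z(Y, s) = -8 + (s + s*2) = -8 + (s + 2*s) = -8 + 3*s)
m = 23234/217 (m = -202/217 + 108/(-8 + 3*3) = -202*1/217 + 108/(-8 + 9) = -202/217 + 108/1 = -202/217 + 108*1 = -202/217 + 108 = 23234/217 ≈ 107.07)
(m + X(-3*H(-4) + 5))² = (23234/217 + (-3*(5 - 4) + 5))² = (23234/217 + (-3*1 + 5))² = (23234/217 + (-3 + 5))² = (23234/217 + 2)² = (23668/217)² = 560174224/47089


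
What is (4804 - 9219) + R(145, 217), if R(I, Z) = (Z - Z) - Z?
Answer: -4632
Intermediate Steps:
R(I, Z) = -Z (R(I, Z) = 0 - Z = -Z)
(4804 - 9219) + R(145, 217) = (4804 - 9219) - 1*217 = -4415 - 217 = -4632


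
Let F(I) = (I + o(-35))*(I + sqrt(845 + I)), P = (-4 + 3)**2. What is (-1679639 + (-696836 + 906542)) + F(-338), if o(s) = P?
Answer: -1356027 - 4381*sqrt(3) ≈ -1.3636e+6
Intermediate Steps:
P = 1 (P = (-1)**2 = 1)
o(s) = 1
F(I) = (1 + I)*(I + sqrt(845 + I)) (F(I) = (I + 1)*(I + sqrt(845 + I)) = (1 + I)*(I + sqrt(845 + I)))
(-1679639 + (-696836 + 906542)) + F(-338) = (-1679639 + (-696836 + 906542)) + (-338 + (-338)**2 + sqrt(845 - 338) - 338*sqrt(845 - 338)) = (-1679639 + 209706) + (-338 + 114244 + sqrt(507) - 4394*sqrt(3)) = -1469933 + (-338 + 114244 + 13*sqrt(3) - 4394*sqrt(3)) = -1469933 + (113906 - 4381*sqrt(3)) = -1356027 - 4381*sqrt(3)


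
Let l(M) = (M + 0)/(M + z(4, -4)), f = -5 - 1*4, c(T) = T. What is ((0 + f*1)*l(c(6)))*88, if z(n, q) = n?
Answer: -2376/5 ≈ -475.20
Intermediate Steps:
f = -9 (f = -5 - 4 = -9)
l(M) = M/(4 + M) (l(M) = (M + 0)/(M + 4) = M/(4 + M))
((0 + f*1)*l(c(6)))*88 = ((0 - 9*1)*(6/(4 + 6)))*88 = ((0 - 9)*(6/10))*88 = -54/10*88 = -9*⅗*88 = -27/5*88 = -2376/5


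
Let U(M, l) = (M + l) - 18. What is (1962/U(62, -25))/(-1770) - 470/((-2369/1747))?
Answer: 4601434787/13278245 ≈ 346.54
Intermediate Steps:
U(M, l) = -18 + M + l
(1962/U(62, -25))/(-1770) - 470/((-2369/1747)) = (1962/(-18 + 62 - 25))/(-1770) - 470/((-2369/1747)) = (1962/19)*(-1/1770) - 470/((-2369*1/1747)) = (1962*(1/19))*(-1/1770) - 470/(-2369/1747) = (1962/19)*(-1/1770) - 470*(-1747/2369) = -327/5605 + 821090/2369 = 4601434787/13278245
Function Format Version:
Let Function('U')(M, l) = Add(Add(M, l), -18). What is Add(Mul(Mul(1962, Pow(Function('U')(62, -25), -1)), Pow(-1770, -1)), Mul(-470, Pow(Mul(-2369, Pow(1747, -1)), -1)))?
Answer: Rational(4601434787, 13278245) ≈ 346.54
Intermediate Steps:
Function('U')(M, l) = Add(-18, M, l)
Add(Mul(Mul(1962, Pow(Function('U')(62, -25), -1)), Pow(-1770, -1)), Mul(-470, Pow(Mul(-2369, Pow(1747, -1)), -1))) = Add(Mul(Mul(1962, Pow(Add(-18, 62, -25), -1)), Pow(-1770, -1)), Mul(-470, Pow(Mul(-2369, Pow(1747, -1)), -1))) = Add(Mul(Mul(1962, Pow(19, -1)), Rational(-1, 1770)), Mul(-470, Pow(Mul(-2369, Rational(1, 1747)), -1))) = Add(Mul(Mul(1962, Rational(1, 19)), Rational(-1, 1770)), Mul(-470, Pow(Rational(-2369, 1747), -1))) = Add(Mul(Rational(1962, 19), Rational(-1, 1770)), Mul(-470, Rational(-1747, 2369))) = Add(Rational(-327, 5605), Rational(821090, 2369)) = Rational(4601434787, 13278245)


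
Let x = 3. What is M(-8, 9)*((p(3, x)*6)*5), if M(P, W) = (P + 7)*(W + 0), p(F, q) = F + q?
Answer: -1620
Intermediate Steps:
M(P, W) = W*(7 + P) (M(P, W) = (7 + P)*W = W*(7 + P))
M(-8, 9)*((p(3, x)*6)*5) = (9*(7 - 8))*(((3 + 3)*6)*5) = (9*(-1))*((6*6)*5) = -324*5 = -9*180 = -1620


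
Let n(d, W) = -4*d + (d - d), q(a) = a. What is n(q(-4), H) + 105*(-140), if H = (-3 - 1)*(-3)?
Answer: -14684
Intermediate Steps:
H = 12 (H = -4*(-3) = 12)
n(d, W) = -4*d (n(d, W) = -4*d + 0 = -4*d)
n(q(-4), H) + 105*(-140) = -4*(-4) + 105*(-140) = 16 - 14700 = -14684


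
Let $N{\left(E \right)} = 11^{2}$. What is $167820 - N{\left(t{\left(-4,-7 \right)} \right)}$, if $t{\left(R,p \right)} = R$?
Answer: $167699$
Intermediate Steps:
$N{\left(E \right)} = 121$
$167820 - N{\left(t{\left(-4,-7 \right)} \right)} = 167820 - 121 = 167699$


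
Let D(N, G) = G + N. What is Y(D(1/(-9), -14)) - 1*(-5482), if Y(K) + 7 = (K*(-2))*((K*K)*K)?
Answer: -484367807/6561 ≈ -73825.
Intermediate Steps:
Y(K) = -7 - 2*K**4 (Y(K) = -7 + (K*(-2))*((K*K)*K) = -7 + (-2*K)*(K**2*K) = -7 + (-2*K)*K**3 = -7 - 2*K**4)
Y(D(1/(-9), -14)) - 1*(-5482) = (-7 - 2*(-14 + 1/(-9))**4) - 1*(-5482) = (-7 - 2*(-14 - 1/9)**4) + 5482 = (-7 - 2*(-127/9)**4) + 5482 = (-7 - 2*260144641/6561) + 5482 = (-7 - 520289282/6561) + 5482 = -520335209/6561 + 5482 = -484367807/6561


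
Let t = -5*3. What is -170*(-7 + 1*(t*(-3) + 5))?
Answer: -7310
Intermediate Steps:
t = -15
-170*(-7 + 1*(t*(-3) + 5)) = -170*(-7 + 1*(-15*(-3) + 5)) = -170*(-7 + 1*(45 + 5)) = -170*(-7 + 1*50) = -170*(-7 + 50) = -170*43 = -7310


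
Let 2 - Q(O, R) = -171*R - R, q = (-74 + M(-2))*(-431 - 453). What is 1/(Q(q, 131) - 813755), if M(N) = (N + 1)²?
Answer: -1/791221 ≈ -1.2639e-6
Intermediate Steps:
M(N) = (1 + N)²
q = 64532 (q = (-74 + (1 - 2)²)*(-431 - 453) = (-74 + (-1)²)*(-884) = (-74 + 1)*(-884) = -73*(-884) = 64532)
Q(O, R) = 2 + 172*R (Q(O, R) = 2 - (-171*R - R) = 2 - (-172)*R = 2 + 172*R)
1/(Q(q, 131) - 813755) = 1/((2 + 172*131) - 813755) = 1/((2 + 22532) - 813755) = 1/(22534 - 813755) = 1/(-791221) = -1/791221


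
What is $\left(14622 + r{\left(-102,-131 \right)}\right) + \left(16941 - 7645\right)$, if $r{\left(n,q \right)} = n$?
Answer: $23816$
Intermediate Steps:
$\left(14622 + r{\left(-102,-131 \right)}\right) + \left(16941 - 7645\right) = \left(14622 - 102\right) + \left(16941 - 7645\right) = 14520 + 9296 = 23816$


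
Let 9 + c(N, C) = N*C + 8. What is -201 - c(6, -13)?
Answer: -122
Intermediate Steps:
c(N, C) = -1 + C*N (c(N, C) = -9 + (N*C + 8) = -9 + (C*N + 8) = -9 + (8 + C*N) = -1 + C*N)
-201 - c(6, -13) = -201 - (-1 - 13*6) = -201 - (-1 - 78) = -201 - 1*(-79) = -201 + 79 = -122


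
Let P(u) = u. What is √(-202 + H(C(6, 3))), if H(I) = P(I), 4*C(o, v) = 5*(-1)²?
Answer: I*√803/2 ≈ 14.169*I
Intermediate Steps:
C(o, v) = 5/4 (C(o, v) = (5*(-1)²)/4 = (5*1)/4 = (¼)*5 = 5/4)
H(I) = I
√(-202 + H(C(6, 3))) = √(-202 + 5/4) = √(-803/4) = I*√803/2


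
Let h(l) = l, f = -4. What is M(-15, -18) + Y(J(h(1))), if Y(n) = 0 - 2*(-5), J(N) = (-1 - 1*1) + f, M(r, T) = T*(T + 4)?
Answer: 262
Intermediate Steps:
M(r, T) = T*(4 + T)
J(N) = -6 (J(N) = (-1 - 1*1) - 4 = (-1 - 1) - 4 = -2 - 4 = -6)
Y(n) = 10 (Y(n) = 0 + 10 = 10)
M(-15, -18) + Y(J(h(1))) = -18*(4 - 18) + 10 = -18*(-14) + 10 = 252 + 10 = 262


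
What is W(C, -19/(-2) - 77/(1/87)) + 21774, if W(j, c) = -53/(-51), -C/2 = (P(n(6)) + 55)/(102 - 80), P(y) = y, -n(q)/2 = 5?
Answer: 1110527/51 ≈ 21775.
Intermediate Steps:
n(q) = -10 (n(q) = -2*5 = -10)
C = -45/11 (C = -2*(-10 + 55)/(102 - 80) = -90/22 = -2*45/22 = -45/11 ≈ -4.0909)
W(j, c) = 53/51 (W(j, c) = -53*(-1/51) = 53/51)
W(C, -19/(-2) - 77/(1/87)) + 21774 = 53/51 + 21774 = 1110527/51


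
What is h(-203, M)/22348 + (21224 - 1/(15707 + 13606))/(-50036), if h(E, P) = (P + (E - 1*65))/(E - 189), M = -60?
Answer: -6082272704132/14340344081553 ≈ -0.42414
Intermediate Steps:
h(E, P) = (-65 + E + P)/(-189 + E) (h(E, P) = (P + (E - 65))/(-189 + E) = (P + (-65 + E))/(-189 + E) = (-65 + E + P)/(-189 + E))
h(-203, M)/22348 + (21224 - 1/(15707 + 13606))/(-50036) = ((-65 - 203 - 60)/(-189 - 203))/22348 + (21224 - 1/(15707 + 13606))/(-50036) = (-328/(-392))*(1/22348) + (21224 - 1/29313)*(-1/50036) = -1/392*(-328)*(1/22348) + (21224 - 1*1/29313)*(-1/50036) = (41/49)*(1/22348) + (21224 - 1/29313)*(-1/50036) = 41/1095052 + (622139111/29313)*(-1/50036) = 41/1095052 - 622139111/1466705268 = -6082272704132/14340344081553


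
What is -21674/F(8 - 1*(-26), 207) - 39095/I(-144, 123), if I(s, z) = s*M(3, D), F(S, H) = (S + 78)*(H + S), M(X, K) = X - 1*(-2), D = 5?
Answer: 12995587/242928 ≈ 53.496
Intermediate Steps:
M(X, K) = 2 + X (M(X, K) = X + 2 = 2 + X)
F(S, H) = (78 + S)*(H + S)
I(s, z) = 5*s (I(s, z) = s*(2 + 3) = s*5 = 5*s)
-21674/F(8 - 1*(-26), 207) - 39095/I(-144, 123) = -21674/((8 - 1*(-26))² + 78*207 + 78*(8 - 1*(-26)) + 207*(8 - 1*(-26))) - 39095/(5*(-144)) = -21674/((8 + 26)² + 16146 + 78*(8 + 26) + 207*(8 + 26)) - 39095/(-720) = -21674/(34² + 16146 + 78*34 + 207*34) - 39095*(-1/720) = -21674/(1156 + 16146 + 2652 + 7038) + 7819/144 = -21674/26992 + 7819/144 = -21674*1/26992 + 7819/144 = -10837/13496 + 7819/144 = 12995587/242928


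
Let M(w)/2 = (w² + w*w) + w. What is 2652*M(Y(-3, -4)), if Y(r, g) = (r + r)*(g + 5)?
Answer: 350064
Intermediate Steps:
Y(r, g) = 2*r*(5 + g) (Y(r, g) = (2*r)*(5 + g) = 2*r*(5 + g))
M(w) = 2*w + 4*w² (M(w) = 2*((w² + w*w) + w) = 2*((w² + w²) + w) = 2*(2*w² + w) = 2*(w + 2*w²) = 2*w + 4*w²)
2652*M(Y(-3, -4)) = 2652*(2*(2*(-3)*(5 - 4))*(1 + 2*(2*(-3)*(5 - 4)))) = 2652*(2*(2*(-3)*1)*(1 + 2*(2*(-3)*1))) = 2652*(2*(-6)*(1 + 2*(-6))) = 2652*(2*(-6)*(1 - 12)) = 2652*(2*(-6)*(-11)) = 2652*132 = 350064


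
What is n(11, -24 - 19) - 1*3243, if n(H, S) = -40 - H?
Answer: -3294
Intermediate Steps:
n(11, -24 - 19) - 1*3243 = (-40 - 1*11) - 1*3243 = (-40 - 11) - 3243 = -51 - 3243 = -3294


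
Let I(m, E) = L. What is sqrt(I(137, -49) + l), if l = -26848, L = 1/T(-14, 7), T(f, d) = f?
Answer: I*sqrt(5262222)/14 ≈ 163.85*I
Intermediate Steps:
L = -1/14 (L = 1/(-14) = -1/14 ≈ -0.071429)
I(m, E) = -1/14
sqrt(I(137, -49) + l) = sqrt(-1/14 - 26848) = sqrt(-375873/14) = I*sqrt(5262222)/14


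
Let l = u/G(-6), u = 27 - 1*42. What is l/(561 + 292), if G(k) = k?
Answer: 5/1706 ≈ 0.0029308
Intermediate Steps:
u = -15 (u = 27 - 42 = -15)
l = 5/2 (l = -15/(-6) = -15*(-⅙) = 5/2 ≈ 2.5000)
l/(561 + 292) = 5/(2*(561 + 292)) = (5/2)/853 = (5/2)*(1/853) = 5/1706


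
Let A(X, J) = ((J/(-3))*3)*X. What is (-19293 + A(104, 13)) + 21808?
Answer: 1163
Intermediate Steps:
A(X, J) = -J*X (A(X, J) = ((J*(-1/3))*3)*X = (-J/3*3)*X = (-J)*X = -J*X)
(-19293 + A(104, 13)) + 21808 = (-19293 - 1*13*104) + 21808 = (-19293 - 1352) + 21808 = -20645 + 21808 = 1163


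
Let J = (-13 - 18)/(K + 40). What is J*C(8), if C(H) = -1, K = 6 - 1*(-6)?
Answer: 31/52 ≈ 0.59615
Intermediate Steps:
K = 12 (K = 6 + 6 = 12)
J = -31/52 (J = (-13 - 18)/(12 + 40) = -31/52 ≈ -0.59615)
J*C(8) = -31/52*(-1) = 31/52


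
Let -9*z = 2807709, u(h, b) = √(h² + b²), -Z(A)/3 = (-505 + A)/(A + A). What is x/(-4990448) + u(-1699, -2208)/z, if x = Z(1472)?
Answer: 2901/14691878912 - 3*√7761865/935903 ≈ -0.0089303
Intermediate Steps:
Z(A) = -3*(-505 + A)/(2*A) (Z(A) = -3*(-505 + A)/(A + A) = -3*(-505 + A)/(2*A))
u(h, b) = √(b² + h²)
x = -2901/2944 (x = (3/2)*(505 - 1*1472)/1472 = (3/2)*(1/1472)*(505 - 1472) = (3/2)*(1/1472)*(-967) = -2901/2944 ≈ -0.98539)
z = -935903/3 (z = -⅑*2807709 = -935903/3 ≈ -3.1197e+5)
x/(-4990448) + u(-1699, -2208)/z = -2901/2944/(-4990448) + √((-2208)² + (-1699)²)/(-935903/3) = -2901/2944*(-1/4990448) + √(4875264 + 2886601)*(-3/935903) = 2901/14691878912 + √7761865*(-3/935903) = 2901/14691878912 - 3*√7761865/935903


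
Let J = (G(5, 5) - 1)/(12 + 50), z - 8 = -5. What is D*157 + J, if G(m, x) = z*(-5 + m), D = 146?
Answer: 1421163/62 ≈ 22922.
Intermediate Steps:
z = 3 (z = 8 - 5 = 3)
G(m, x) = -15 + 3*m (G(m, x) = 3*(-5 + m) = -15 + 3*m)
J = -1/62 (J = ((-15 + 3*5) - 1)/(12 + 50) = ((-15 + 15) - 1)/62 = (0 - 1)*(1/62) = -1*1/62 = -1/62 ≈ -0.016129)
D*157 + J = 146*157 - 1/62 = 22922 - 1/62 = 1421163/62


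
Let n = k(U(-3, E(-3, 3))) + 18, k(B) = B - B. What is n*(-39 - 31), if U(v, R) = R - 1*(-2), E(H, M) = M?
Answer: -1260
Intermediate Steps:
U(v, R) = 2 + R (U(v, R) = R + 2 = 2 + R)
k(B) = 0
n = 18 (n = 0 + 18 = 18)
n*(-39 - 31) = 18*(-39 - 31) = 18*(-70) = -1260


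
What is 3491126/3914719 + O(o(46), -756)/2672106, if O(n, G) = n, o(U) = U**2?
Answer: 4668471138380/5230272064107 ≈ 0.89259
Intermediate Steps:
3491126/3914719 + O(o(46), -756)/2672106 = 3491126/3914719 + 46**2/2672106 = 3491126*(1/3914719) + 2116*(1/2672106) = 3491126/3914719 + 1058/1336053 = 4668471138380/5230272064107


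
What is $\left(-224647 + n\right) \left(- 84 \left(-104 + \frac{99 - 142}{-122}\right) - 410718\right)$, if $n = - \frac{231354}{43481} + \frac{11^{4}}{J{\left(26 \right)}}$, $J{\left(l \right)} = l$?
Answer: $\frac{3106220199403872810}{34480433} \approx 9.0086 \cdot 10^{10}$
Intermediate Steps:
$n = \frac{630590117}{1130506}$ ($n = - \frac{231354}{43481} + \frac{11^{4}}{26} = \left(-231354\right) \frac{1}{43481} + 14641 \cdot \frac{1}{26} = - \frac{231354}{43481} + \frac{14641}{26} = \frac{630590117}{1130506} \approx 557.79$)
$\left(-224647 + n\right) \left(- 84 \left(-104 + \frac{99 - 142}{-122}\right) - 410718\right) = \left(-224647 + \frac{630590117}{1130506}\right) \left(- 84 \left(-104 + \frac{99 - 142}{-122}\right) - 410718\right) = - \frac{253334191265 \left(- 84 \left(-104 + \left(99 - 142\right) \left(- \frac{1}{122}\right)\right) - 410718\right)}{1130506} = - \frac{253334191265 \left(- 84 \left(-104 - - \frac{43}{122}\right) - 410718\right)}{1130506} = - \frac{253334191265 \left(- 84 \left(-104 + \frac{43}{122}\right) - 410718\right)}{1130506} = - \frac{253334191265 \left(\left(-84\right) \left(- \frac{12645}{122}\right) - 410718\right)}{1130506} = - \frac{253334191265 \left(\frac{531090}{61} - 410718\right)}{1130506} = \left(- \frac{253334191265}{1130506}\right) \left(- \frac{24522708}{61}\right) = \frac{3106220199403872810}{34480433}$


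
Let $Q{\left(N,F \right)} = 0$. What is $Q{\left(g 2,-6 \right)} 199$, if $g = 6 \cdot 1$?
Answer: $0$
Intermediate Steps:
$g = 6$
$Q{\left(g 2,-6 \right)} 199 = 0 \cdot 199 = 0$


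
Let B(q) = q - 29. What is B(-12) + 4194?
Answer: 4153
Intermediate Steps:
B(q) = -29 + q
B(-12) + 4194 = (-29 - 12) + 4194 = -41 + 4194 = 4153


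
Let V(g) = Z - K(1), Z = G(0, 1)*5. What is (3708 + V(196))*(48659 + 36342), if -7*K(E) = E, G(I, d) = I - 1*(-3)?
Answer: 316470866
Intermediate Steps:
G(I, d) = 3 + I (G(I, d) = I + 3 = 3 + I)
K(E) = -E/7
Z = 15 (Z = (3 + 0)*5 = 3*5 = 15)
V(g) = 106/7 (V(g) = 15 - (-1)/7 = 15 - 1*(-⅐) = 15 + ⅐ = 106/7)
(3708 + V(196))*(48659 + 36342) = (3708 + 106/7)*(48659 + 36342) = (26062/7)*85001 = 316470866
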